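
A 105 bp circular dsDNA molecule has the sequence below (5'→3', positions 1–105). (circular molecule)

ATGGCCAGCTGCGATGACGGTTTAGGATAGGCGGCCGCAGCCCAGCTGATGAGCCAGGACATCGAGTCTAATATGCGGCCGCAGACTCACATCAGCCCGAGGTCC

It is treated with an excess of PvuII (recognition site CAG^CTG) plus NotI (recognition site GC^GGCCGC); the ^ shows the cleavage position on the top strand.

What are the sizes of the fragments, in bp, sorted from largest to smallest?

PvuII sites (CAGCTG) start at positions 6, 43.
PvuII cuts after base 3 of each site, so after positions 8, 45.
NotI sites (GCGGCCGC) start at positions 31, 75.
NotI cuts after base 2 of each site, so after positions 32, 76.
Combined cut positions: 8, 32, 45, 76.
Circular molecule, 4 cuts → 4 fragments:
  9–32 → 24 bp
  33–45 → 13 bp
  46–76 → 31 bp
  77–105 then 1–8 → 29 + 8 = 37 bp
Sorted largest to smallest: 37, 31, 24, 13 bp.

37, 31, 24, 13 bp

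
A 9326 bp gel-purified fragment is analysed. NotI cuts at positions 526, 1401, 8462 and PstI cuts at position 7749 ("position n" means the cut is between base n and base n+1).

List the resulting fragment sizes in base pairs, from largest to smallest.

Combined cut positions (sorted): 526, 1401, 7749, 8462.
Linear molecule, 4 cuts → 5 fragments:
  526 − 0 = 526 bp
  1401 − 526 = 875 bp
  7749 − 1401 = 6348 bp
  8462 − 7749 = 713 bp
  9326 − 8462 = 864 bp
Sorted largest to smallest: 6348, 875, 864, 713, 526 bp.

6348, 875, 864, 713, 526 bp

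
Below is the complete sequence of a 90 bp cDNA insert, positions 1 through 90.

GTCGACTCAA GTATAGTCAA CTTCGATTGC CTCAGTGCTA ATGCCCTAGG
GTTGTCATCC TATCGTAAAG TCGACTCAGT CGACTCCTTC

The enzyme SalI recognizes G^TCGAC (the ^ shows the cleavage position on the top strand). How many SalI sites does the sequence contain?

GTCGAC occurs starting at positions 1, 70, 79.
SalI cuts at 3 sites.

3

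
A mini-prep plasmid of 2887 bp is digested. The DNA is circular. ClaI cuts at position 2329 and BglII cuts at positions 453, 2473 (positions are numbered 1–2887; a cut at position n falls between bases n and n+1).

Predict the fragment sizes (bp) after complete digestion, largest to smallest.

1876, 867, 144 bp

Combined cut positions (sorted): 453, 2329, 2473.
Circular molecule, 3 cuts → 3 fragments:
  2329 − 453 = 1876 bp
  2473 − 2329 = 144 bp
  wrap: 2887 − 2473 + 453 = 867 bp
Sorted largest to smallest: 1876, 867, 144 bp.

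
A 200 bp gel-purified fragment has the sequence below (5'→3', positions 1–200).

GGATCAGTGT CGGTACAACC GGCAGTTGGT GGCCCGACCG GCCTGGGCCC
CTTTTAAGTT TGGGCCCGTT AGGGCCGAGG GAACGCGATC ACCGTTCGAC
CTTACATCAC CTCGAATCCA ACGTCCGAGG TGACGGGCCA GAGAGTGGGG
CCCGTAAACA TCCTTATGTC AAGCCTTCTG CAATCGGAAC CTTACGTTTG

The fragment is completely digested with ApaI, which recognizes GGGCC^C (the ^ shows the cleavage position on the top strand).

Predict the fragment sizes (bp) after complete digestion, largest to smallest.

86, 49, 48, 17 bp

ApaI sites (GGGCCC) start at positions 45, 62, 148.
ApaI cuts after base 5 of each site (before the last base), so after positions 49, 66, 152.
Linear molecule, 3 cuts → 4 fragments:
  1–49 → 49 bp
  50–66 → 17 bp
  67–152 → 86 bp
  153–200 → 48 bp
Sorted largest to smallest: 86, 49, 48, 17 bp.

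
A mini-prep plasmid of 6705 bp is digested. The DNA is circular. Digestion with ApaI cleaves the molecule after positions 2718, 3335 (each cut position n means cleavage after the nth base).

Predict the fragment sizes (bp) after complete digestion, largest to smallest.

6088, 617 bp

Circular molecule, 2 cuts → 2 fragments:
  3335 − 2718 = 617 bp
  wrap: 6705 − 3335 + 2718 = 6088 bp
Sorted largest to smallest: 6088, 617 bp.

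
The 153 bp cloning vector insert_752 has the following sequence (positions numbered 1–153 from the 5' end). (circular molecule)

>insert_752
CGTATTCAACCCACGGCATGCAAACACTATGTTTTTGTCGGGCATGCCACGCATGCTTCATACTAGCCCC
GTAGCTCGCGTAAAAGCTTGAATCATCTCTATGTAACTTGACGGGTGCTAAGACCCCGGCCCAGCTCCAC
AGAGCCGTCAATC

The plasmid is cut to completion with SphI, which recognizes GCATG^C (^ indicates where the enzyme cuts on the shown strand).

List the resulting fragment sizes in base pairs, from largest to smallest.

118, 26, 9 bp

SphI sites (GCATGC) start at positions 16, 42, 51.
SphI cuts after base 5 of each site (before the last base), so after positions 20, 46, 55.
Circular molecule, 3 cuts → 3 fragments:
  21–46 → 26 bp
  47–55 → 9 bp
  56–153 then 1–20 → 98 + 20 = 118 bp
Sorted largest to smallest: 118, 26, 9 bp.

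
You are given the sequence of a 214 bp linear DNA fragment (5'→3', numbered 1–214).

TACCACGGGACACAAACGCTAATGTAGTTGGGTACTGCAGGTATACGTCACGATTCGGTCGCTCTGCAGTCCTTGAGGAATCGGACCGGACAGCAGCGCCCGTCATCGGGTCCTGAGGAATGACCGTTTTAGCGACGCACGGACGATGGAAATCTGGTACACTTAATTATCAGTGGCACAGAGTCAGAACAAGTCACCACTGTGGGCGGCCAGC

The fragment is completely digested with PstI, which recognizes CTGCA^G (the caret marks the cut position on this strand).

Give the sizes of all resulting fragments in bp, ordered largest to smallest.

PstI sites (CTGCAG) start at positions 35, 64.
PstI cuts after base 5 of each site (before the last base), so after positions 39, 68.
Linear molecule, 2 cuts → 3 fragments:
  1–39 → 39 bp
  40–68 → 29 bp
  69–214 → 146 bp
Sorted largest to smallest: 146, 39, 29 bp.

146, 39, 29 bp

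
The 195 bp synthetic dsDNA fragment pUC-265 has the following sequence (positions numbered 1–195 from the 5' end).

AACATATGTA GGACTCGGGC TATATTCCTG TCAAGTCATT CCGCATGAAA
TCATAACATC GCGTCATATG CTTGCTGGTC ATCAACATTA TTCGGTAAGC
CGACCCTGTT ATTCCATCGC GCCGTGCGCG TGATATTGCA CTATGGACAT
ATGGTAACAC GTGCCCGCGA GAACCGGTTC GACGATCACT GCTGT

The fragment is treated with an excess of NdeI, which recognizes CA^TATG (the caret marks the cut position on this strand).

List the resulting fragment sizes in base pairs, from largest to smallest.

NdeI sites (CATATG) start at positions 3, 65, 148.
NdeI cuts after base 2 of each site, so after positions 4, 66, 149.
Linear molecule, 3 cuts → 4 fragments:
  1–4 → 4 bp
  5–66 → 62 bp
  67–149 → 83 bp
  150–195 → 46 bp
Sorted largest to smallest: 83, 62, 46, 4 bp.

83, 62, 46, 4 bp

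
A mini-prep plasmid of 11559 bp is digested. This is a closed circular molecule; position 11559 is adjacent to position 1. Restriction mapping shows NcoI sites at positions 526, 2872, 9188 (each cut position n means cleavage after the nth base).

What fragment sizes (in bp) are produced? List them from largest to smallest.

6316, 2897, 2346 bp

Circular molecule, 3 cuts → 3 fragments:
  2872 − 526 = 2346 bp
  9188 − 2872 = 6316 bp
  wrap: 11559 − 9188 + 526 = 2897 bp
Sorted largest to smallest: 6316, 2897, 2346 bp.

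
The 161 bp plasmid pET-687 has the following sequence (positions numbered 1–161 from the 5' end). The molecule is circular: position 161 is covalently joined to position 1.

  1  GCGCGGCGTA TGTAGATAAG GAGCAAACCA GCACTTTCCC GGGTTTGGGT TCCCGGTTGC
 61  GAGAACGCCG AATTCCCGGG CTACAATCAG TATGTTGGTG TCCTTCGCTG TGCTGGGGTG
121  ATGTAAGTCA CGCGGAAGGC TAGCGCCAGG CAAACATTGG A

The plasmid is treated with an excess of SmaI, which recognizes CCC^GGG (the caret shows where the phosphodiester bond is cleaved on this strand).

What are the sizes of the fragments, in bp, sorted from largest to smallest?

SmaI sites (CCCGGG) start at positions 38, 75.
SmaI cuts after base 3 of each site, so after positions 40, 77.
Circular molecule, 2 cuts → 2 fragments:
  41–77 → 37 bp
  78–161 then 1–40 → 84 + 40 = 124 bp
Sorted largest to smallest: 124, 37 bp.

124, 37 bp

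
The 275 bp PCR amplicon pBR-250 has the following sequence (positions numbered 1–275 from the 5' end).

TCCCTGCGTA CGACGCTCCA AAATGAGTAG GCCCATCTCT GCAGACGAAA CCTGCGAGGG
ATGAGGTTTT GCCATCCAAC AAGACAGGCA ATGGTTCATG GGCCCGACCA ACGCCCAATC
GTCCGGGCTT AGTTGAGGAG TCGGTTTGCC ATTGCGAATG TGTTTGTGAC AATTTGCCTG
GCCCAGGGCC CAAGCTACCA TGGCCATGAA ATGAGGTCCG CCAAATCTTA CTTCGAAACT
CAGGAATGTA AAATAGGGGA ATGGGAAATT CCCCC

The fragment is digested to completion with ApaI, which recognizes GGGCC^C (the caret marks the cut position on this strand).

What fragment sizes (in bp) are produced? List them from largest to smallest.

104, 86, 85 bp

ApaI sites (GGGCCC) start at positions 100, 186.
ApaI cuts after base 5 of each site (before the last base), so after positions 104, 190.
Linear molecule, 2 cuts → 3 fragments:
  1–104 → 104 bp
  105–190 → 86 bp
  191–275 → 85 bp
Sorted largest to smallest: 104, 86, 85 bp.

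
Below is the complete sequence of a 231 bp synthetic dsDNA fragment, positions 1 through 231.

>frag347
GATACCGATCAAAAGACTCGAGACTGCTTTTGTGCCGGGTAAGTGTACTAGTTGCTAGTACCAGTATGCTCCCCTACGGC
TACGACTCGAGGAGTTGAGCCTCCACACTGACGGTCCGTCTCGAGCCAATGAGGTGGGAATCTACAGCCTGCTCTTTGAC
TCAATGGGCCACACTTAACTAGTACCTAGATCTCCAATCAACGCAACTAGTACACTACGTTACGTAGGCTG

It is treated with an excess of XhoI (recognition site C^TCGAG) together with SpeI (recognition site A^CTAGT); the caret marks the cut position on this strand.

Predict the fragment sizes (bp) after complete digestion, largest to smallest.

58, 39, 34, 30, 28, 25, 17 bp

XhoI sites (CTCGAG) start at positions 17, 86, 120.
XhoI cuts after the first base of each site, so after positions 17, 86, 120.
SpeI sites (ACTAGT) start at positions 47, 178, 206.
SpeI cuts after the first base of each site, so after positions 47, 178, 206.
Combined cut positions: 17, 47, 86, 120, 178, 206.
Linear molecule, 6 cuts → 7 fragments:
  1–17 → 17 bp
  18–47 → 30 bp
  48–86 → 39 bp
  87–120 → 34 bp
  121–178 → 58 bp
  179–206 → 28 bp
  207–231 → 25 bp
Sorted largest to smallest: 58, 39, 34, 30, 28, 25, 17 bp.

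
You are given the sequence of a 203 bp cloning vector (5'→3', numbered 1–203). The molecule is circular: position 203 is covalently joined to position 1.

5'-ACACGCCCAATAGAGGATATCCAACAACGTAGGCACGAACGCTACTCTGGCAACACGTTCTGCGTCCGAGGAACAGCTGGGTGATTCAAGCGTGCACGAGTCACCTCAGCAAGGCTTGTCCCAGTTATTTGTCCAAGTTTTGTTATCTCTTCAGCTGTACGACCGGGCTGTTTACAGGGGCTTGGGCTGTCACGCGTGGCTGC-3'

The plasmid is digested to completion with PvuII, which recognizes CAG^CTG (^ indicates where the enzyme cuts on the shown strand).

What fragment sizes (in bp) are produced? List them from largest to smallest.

PvuII sites (CAGCTG) start at positions 74, 152.
PvuII cuts after base 3 of each site, so after positions 76, 154.
Circular molecule, 2 cuts → 2 fragments:
  77–154 → 78 bp
  155–203 then 1–76 → 49 + 76 = 125 bp
Sorted largest to smallest: 125, 78 bp.

125, 78 bp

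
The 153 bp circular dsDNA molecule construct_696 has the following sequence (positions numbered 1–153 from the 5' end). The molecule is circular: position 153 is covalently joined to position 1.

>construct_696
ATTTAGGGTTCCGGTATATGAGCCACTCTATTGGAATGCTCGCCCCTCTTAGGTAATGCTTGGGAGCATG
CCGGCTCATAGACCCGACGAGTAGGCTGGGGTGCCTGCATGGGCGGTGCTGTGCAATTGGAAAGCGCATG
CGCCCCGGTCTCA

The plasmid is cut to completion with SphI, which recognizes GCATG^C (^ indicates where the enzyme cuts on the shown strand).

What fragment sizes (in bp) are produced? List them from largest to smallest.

SphI sites (GCATGC) start at positions 66, 136.
SphI cuts after base 5 of each site (before the last base), so after positions 70, 140.
Circular molecule, 2 cuts → 2 fragments:
  71–140 → 70 bp
  141–153 then 1–70 → 13 + 70 = 83 bp
Sorted largest to smallest: 83, 70 bp.

83, 70 bp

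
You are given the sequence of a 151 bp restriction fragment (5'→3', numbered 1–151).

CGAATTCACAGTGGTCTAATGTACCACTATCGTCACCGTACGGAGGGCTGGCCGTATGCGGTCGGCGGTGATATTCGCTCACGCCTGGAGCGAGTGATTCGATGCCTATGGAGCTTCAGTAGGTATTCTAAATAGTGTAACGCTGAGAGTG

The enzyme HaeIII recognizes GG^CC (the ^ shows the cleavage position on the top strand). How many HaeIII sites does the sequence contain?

GGCC occurs starting at position 50.
HaeIII cuts at 1 site.

1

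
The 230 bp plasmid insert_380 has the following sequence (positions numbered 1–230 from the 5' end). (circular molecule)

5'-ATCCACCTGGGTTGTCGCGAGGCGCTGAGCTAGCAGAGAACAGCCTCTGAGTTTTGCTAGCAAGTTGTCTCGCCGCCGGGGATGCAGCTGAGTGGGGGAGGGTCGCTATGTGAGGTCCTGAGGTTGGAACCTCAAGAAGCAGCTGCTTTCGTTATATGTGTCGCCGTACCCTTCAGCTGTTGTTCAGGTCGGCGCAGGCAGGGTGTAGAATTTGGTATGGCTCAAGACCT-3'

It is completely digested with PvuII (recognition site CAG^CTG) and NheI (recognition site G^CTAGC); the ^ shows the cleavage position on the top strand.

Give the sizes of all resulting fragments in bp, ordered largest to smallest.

PvuII sites (CAGCTG) start at positions 85, 140, 174.
PvuII cuts after base 3 of each site, so after positions 87, 142, 176.
NheI sites (GCTAGC) start at positions 29, 56.
NheI cuts after the first base of each site, so after positions 29, 56.
Combined cut positions: 29, 56, 87, 142, 176.
Circular molecule, 5 cuts → 5 fragments:
  30–56 → 27 bp
  57–87 → 31 bp
  88–142 → 55 bp
  143–176 → 34 bp
  177–230 then 1–29 → 54 + 29 = 83 bp
Sorted largest to smallest: 83, 55, 34, 31, 27 bp.

83, 55, 34, 31, 27 bp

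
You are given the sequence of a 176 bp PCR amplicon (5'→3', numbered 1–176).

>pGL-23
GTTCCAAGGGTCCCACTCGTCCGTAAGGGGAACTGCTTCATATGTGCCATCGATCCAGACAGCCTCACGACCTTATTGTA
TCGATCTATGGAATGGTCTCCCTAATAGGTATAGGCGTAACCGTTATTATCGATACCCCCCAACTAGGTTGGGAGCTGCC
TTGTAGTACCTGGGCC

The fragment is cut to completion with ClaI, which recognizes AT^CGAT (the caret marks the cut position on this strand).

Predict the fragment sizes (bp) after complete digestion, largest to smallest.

50, 49, 46, 31 bp

ClaI sites (ATCGAT) start at positions 49, 80, 129.
ClaI cuts after base 2 of each site, so after positions 50, 81, 130.
Linear molecule, 3 cuts → 4 fragments:
  1–50 → 50 bp
  51–81 → 31 bp
  82–130 → 49 bp
  131–176 → 46 bp
Sorted largest to smallest: 50, 49, 46, 31 bp.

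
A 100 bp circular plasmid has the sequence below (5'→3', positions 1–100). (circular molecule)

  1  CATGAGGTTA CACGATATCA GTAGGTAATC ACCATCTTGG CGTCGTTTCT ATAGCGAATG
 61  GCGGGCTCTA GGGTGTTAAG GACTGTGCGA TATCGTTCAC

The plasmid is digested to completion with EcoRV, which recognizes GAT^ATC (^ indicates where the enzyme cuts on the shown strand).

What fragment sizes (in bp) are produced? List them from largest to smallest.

75, 25 bp

EcoRV sites (GATATC) start at positions 14, 89.
EcoRV cuts after base 3 of each site, so after positions 16, 91.
Circular molecule, 2 cuts → 2 fragments:
  17–91 → 75 bp
  92–100 then 1–16 → 9 + 16 = 25 bp
Sorted largest to smallest: 75, 25 bp.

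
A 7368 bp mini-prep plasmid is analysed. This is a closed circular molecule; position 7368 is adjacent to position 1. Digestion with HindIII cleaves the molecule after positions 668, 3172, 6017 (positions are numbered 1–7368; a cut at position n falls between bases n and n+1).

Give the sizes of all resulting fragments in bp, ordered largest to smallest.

Circular molecule, 3 cuts → 3 fragments:
  3172 − 668 = 2504 bp
  6017 − 3172 = 2845 bp
  wrap: 7368 − 6017 + 668 = 2019 bp
Sorted largest to smallest: 2845, 2504, 2019 bp.

2845, 2504, 2019 bp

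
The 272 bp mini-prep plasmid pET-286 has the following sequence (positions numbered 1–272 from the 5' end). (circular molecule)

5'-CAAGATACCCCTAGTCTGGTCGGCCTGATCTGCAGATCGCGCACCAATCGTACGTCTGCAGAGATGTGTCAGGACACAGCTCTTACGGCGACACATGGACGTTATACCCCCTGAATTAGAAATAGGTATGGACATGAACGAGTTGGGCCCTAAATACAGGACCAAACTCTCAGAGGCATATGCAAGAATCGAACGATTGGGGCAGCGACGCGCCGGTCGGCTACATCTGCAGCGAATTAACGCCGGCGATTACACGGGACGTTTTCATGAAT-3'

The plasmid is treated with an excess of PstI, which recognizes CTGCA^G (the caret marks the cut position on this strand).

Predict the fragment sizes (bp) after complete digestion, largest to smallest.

171, 75, 26 bp

PstI sites (CTGCAG) start at positions 30, 56, 227.
PstI cuts after base 5 of each site (before the last base), so after positions 34, 60, 231.
Circular molecule, 3 cuts → 3 fragments:
  35–60 → 26 bp
  61–231 → 171 bp
  232–272 then 1–34 → 41 + 34 = 75 bp
Sorted largest to smallest: 171, 75, 26 bp.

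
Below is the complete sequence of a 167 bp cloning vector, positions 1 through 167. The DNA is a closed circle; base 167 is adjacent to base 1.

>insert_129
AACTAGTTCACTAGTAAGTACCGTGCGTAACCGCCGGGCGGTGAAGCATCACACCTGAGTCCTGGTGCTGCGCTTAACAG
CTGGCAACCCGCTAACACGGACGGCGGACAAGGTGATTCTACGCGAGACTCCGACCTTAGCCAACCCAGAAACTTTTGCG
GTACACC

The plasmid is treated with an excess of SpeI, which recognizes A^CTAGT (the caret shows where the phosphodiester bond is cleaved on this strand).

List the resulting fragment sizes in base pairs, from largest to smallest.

SpeI sites (ACTAGT) start at positions 2, 10.
SpeI cuts after the first base of each site, so after positions 2, 10.
Circular molecule, 2 cuts → 2 fragments:
  3–10 → 8 bp
  11–167 then 1–2 → 157 + 2 = 159 bp
Sorted largest to smallest: 159, 8 bp.

159, 8 bp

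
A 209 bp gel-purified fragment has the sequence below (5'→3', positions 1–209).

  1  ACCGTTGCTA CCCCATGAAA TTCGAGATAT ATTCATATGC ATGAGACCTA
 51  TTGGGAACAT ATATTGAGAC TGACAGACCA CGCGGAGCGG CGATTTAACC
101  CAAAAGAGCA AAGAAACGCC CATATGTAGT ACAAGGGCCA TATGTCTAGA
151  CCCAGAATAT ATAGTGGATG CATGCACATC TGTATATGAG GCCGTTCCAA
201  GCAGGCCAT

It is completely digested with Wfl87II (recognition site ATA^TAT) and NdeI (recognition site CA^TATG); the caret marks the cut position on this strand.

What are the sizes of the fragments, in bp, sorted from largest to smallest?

61, 50, 29, 26, 19, 18, 6 bp

Wfl87II sites (ATATAT) start at positions 27, 59, 157.
Wfl87II cuts after base 3 of each site, so after positions 29, 61, 159.
NdeI sites (CATATG) start at positions 34, 121, 139.
NdeI cuts after base 2 of each site, so after positions 35, 122, 140.
Combined cut positions: 29, 35, 61, 122, 140, 159.
Linear molecule, 6 cuts → 7 fragments:
  1–29 → 29 bp
  30–35 → 6 bp
  36–61 → 26 bp
  62–122 → 61 bp
  123–140 → 18 bp
  141–159 → 19 bp
  160–209 → 50 bp
Sorted largest to smallest: 61, 50, 29, 26, 19, 18, 6 bp.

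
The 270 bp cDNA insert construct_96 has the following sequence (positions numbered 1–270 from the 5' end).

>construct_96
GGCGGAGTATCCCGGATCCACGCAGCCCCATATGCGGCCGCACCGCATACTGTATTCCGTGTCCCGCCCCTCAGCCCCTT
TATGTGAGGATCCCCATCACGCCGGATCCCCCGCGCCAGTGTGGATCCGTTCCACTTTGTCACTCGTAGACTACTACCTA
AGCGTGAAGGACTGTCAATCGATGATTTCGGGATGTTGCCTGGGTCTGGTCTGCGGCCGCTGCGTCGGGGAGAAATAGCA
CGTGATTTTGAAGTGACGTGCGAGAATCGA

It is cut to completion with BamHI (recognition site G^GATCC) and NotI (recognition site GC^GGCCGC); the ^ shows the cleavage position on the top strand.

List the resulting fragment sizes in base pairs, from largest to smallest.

91, 56, 53, 21, 19, 16, 14 bp

BamHI sites (GGATCC) start at positions 14, 88, 104, 123.
BamHI cuts after the first base of each site, so after positions 14, 88, 104, 123.
NotI sites (GCGGCCGC) start at positions 34, 213.
NotI cuts after base 2 of each site, so after positions 35, 214.
Combined cut positions: 14, 35, 88, 104, 123, 214.
Linear molecule, 6 cuts → 7 fragments:
  1–14 → 14 bp
  15–35 → 21 bp
  36–88 → 53 bp
  89–104 → 16 bp
  105–123 → 19 bp
  124–214 → 91 bp
  215–270 → 56 bp
Sorted largest to smallest: 91, 56, 53, 21, 19, 16, 14 bp.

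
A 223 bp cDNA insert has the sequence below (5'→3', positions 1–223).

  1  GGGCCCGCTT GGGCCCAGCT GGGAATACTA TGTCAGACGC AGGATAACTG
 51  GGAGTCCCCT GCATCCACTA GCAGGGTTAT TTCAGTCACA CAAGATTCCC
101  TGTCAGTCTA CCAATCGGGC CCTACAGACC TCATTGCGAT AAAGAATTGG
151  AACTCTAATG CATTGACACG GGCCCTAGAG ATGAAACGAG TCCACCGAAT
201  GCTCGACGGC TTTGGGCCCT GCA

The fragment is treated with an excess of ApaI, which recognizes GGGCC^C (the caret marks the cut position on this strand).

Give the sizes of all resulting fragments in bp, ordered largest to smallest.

106, 53, 44, 10, 5, 5 bp

ApaI sites (GGGCCC) start at positions 1, 11, 117, 170, 214.
ApaI cuts after base 5 of each site (before the last base), so after positions 5, 15, 121, 174, 218.
Linear molecule, 5 cuts → 6 fragments:
  1–5 → 5 bp
  6–15 → 10 bp
  16–121 → 106 bp
  122–174 → 53 bp
  175–218 → 44 bp
  219–223 → 5 bp
Sorted largest to smallest: 106, 53, 44, 10, 5, 5 bp.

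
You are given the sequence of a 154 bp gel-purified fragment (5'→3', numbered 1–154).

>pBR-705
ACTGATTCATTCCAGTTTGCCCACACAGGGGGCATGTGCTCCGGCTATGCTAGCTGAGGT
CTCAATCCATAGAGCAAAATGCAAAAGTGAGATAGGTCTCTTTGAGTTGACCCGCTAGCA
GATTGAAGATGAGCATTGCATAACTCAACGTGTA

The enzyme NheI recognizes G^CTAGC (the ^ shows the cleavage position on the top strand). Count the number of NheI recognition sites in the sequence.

GCTAGC occurs starting at positions 49, 114.
NheI cuts at 2 sites.

2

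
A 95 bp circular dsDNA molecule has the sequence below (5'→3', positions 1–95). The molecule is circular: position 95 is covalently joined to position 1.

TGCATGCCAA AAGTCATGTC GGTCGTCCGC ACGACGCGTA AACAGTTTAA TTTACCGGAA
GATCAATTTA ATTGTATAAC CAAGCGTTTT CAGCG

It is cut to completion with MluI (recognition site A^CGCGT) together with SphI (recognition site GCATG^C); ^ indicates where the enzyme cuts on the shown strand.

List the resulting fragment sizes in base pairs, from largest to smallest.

The MluI site (ACGCGT) starts at position 34.
MluI cuts after the first base of each site, so after position 34.
The SphI site (GCATGC) starts at position 2.
SphI cuts after base 5 of each site (before the last base), so after position 6.
Combined cut positions: 6, 34.
Circular molecule, 2 cuts → 2 fragments:
  7–34 → 28 bp
  35–95 then 1–6 → 61 + 6 = 67 bp
Sorted largest to smallest: 67, 28 bp.

67, 28 bp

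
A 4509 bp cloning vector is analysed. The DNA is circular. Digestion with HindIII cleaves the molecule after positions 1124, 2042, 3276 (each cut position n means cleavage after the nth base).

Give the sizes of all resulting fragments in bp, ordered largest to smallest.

Circular molecule, 3 cuts → 3 fragments:
  2042 − 1124 = 918 bp
  3276 − 2042 = 1234 bp
  wrap: 4509 − 3276 + 1124 = 2357 bp
Sorted largest to smallest: 2357, 1234, 918 bp.

2357, 1234, 918 bp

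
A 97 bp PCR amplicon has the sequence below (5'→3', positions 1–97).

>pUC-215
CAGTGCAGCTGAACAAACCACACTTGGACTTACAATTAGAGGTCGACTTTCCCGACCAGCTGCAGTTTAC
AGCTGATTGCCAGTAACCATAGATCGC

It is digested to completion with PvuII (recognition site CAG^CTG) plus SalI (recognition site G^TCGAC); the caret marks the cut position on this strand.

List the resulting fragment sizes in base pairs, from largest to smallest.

PvuII sites (CAGCTG) start at positions 6, 57, 70.
PvuII cuts after base 3 of each site, so after positions 8, 59, 72.
The SalI site (GTCGAC) starts at position 42.
SalI cuts after the first base of each site, so after position 42.
Combined cut positions: 8, 42, 59, 72.
Linear molecule, 4 cuts → 5 fragments:
  1–8 → 8 bp
  9–42 → 34 bp
  43–59 → 17 bp
  60–72 → 13 bp
  73–97 → 25 bp
Sorted largest to smallest: 34, 25, 17, 13, 8 bp.

34, 25, 17, 13, 8 bp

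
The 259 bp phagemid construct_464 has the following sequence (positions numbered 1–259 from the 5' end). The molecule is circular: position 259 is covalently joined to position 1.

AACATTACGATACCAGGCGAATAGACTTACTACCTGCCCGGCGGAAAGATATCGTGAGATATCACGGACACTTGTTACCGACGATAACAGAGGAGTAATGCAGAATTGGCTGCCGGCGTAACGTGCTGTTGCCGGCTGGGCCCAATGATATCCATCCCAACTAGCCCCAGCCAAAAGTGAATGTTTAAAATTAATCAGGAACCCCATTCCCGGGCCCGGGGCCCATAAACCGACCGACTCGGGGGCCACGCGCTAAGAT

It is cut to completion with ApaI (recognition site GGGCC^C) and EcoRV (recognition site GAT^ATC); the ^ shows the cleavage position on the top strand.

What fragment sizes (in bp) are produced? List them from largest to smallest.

86, 82, 67, 10, 7, 7 bp

ApaI sites (GGGCCC) start at positions 138, 212, 219.
ApaI cuts after base 5 of each site (before the last base), so after positions 142, 216, 223.
EcoRV sites (GATATC) start at positions 48, 58, 147.
EcoRV cuts after base 3 of each site, so after positions 50, 60, 149.
Combined cut positions: 50, 60, 142, 149, 216, 223.
Circular molecule, 6 cuts → 6 fragments:
  51–60 → 10 bp
  61–142 → 82 bp
  143–149 → 7 bp
  150–216 → 67 bp
  217–223 → 7 bp
  224–259 then 1–50 → 36 + 50 = 86 bp
Sorted largest to smallest: 86, 82, 67, 10, 7, 7 bp.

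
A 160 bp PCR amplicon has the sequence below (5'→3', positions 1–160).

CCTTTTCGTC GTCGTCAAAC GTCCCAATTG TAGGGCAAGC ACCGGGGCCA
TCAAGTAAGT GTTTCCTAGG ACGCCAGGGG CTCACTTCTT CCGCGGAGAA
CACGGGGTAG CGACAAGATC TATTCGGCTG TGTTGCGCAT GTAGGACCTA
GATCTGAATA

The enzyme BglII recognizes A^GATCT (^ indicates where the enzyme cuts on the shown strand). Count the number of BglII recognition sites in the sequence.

AGATCT occurs starting at positions 116, 150.
BglII cuts at 2 sites.

2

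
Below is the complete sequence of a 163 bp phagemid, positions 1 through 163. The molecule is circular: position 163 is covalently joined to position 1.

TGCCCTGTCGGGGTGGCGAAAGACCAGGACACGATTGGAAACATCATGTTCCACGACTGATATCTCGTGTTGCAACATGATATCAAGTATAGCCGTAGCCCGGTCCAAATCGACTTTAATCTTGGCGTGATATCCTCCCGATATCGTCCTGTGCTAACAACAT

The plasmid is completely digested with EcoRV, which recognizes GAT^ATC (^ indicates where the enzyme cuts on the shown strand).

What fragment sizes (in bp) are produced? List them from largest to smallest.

82, 50, 20, 11 bp

EcoRV sites (GATATC) start at positions 59, 79, 129, 140.
EcoRV cuts after base 3 of each site, so after positions 61, 81, 131, 142.
Circular molecule, 4 cuts → 4 fragments:
  62–81 → 20 bp
  82–131 → 50 bp
  132–142 → 11 bp
  143–163 then 1–61 → 21 + 61 = 82 bp
Sorted largest to smallest: 82, 50, 20, 11 bp.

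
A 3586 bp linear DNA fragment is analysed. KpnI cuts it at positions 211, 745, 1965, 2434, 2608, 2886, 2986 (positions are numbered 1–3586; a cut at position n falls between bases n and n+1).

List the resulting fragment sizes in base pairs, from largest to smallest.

Linear molecule, 7 cuts → 8 fragments:
  211 − 0 = 211 bp
  745 − 211 = 534 bp
  1965 − 745 = 1220 bp
  2434 − 1965 = 469 bp
  2608 − 2434 = 174 bp
  2886 − 2608 = 278 bp
  2986 − 2886 = 100 bp
  3586 − 2986 = 600 bp
Sorted largest to smallest: 1220, 600, 534, 469, 278, 211, 174, 100 bp.

1220, 600, 534, 469, 278, 211, 174, 100 bp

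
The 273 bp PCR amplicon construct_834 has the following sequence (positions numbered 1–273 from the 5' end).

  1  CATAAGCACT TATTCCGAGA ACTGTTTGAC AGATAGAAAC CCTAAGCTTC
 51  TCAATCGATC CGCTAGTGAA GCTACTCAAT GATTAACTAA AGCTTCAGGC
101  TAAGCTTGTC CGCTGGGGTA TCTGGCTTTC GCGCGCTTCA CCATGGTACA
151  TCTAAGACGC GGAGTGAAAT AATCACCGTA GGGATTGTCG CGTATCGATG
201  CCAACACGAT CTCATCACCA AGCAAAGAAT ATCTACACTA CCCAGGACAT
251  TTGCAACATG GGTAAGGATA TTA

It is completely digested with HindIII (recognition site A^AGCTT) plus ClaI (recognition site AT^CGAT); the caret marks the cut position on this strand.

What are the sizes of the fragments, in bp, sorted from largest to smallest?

HindIII sites (AAGCTT) start at positions 44, 90, 102.
HindIII cuts after the first base of each site, so after positions 44, 90, 102.
ClaI sites (ATCGAT) start at positions 54, 194.
ClaI cuts after base 2 of each site, so after positions 55, 195.
Combined cut positions: 44, 55, 90, 102, 195.
Linear molecule, 5 cuts → 6 fragments:
  1–44 → 44 bp
  45–55 → 11 bp
  56–90 → 35 bp
  91–102 → 12 bp
  103–195 → 93 bp
  196–273 → 78 bp
Sorted largest to smallest: 93, 78, 44, 35, 12, 11 bp.

93, 78, 44, 35, 12, 11 bp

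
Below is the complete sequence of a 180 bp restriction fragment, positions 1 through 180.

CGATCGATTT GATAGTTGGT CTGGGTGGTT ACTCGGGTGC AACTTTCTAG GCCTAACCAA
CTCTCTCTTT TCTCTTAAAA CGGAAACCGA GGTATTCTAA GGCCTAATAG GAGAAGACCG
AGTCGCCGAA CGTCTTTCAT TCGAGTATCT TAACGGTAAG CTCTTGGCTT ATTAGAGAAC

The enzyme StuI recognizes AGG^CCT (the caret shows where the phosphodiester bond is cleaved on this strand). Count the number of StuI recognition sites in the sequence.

2

AGGCCT occurs starting at positions 49, 100.
StuI cuts at 2 sites.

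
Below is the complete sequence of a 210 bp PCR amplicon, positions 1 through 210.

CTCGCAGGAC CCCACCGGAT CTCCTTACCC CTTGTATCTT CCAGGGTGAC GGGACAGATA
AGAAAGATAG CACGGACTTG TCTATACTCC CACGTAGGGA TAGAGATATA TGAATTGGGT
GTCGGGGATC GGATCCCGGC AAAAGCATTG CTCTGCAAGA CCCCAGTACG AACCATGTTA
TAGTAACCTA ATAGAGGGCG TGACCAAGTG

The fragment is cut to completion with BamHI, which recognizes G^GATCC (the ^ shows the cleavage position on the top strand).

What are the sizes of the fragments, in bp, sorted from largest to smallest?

The BamHI site (GGATCC) starts at position 131.
BamHI cuts after the first base of each site, so after position 131.
Linear molecule, 1 cut → 2 fragments:
  1–131 → 131 bp
  132–210 → 79 bp
Sorted largest to smallest: 131, 79 bp.

131, 79 bp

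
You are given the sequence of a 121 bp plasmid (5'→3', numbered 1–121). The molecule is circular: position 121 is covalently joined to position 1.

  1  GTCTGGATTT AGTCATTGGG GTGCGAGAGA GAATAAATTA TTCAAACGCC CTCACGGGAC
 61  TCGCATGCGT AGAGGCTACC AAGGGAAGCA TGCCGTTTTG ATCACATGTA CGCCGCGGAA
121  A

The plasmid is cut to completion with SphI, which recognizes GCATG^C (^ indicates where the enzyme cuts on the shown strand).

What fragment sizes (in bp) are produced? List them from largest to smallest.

96, 25 bp

SphI sites (GCATGC) start at positions 63, 88.
SphI cuts after base 5 of each site (before the last base), so after positions 67, 92.
Circular molecule, 2 cuts → 2 fragments:
  68–92 → 25 bp
  93–121 then 1–67 → 29 + 67 = 96 bp
Sorted largest to smallest: 96, 25 bp.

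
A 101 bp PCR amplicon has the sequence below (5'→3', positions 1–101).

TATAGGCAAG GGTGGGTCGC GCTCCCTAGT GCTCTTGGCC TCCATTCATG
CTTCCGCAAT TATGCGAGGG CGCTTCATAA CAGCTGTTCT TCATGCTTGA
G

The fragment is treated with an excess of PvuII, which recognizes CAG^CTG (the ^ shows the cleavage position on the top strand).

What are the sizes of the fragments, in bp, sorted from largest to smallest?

83, 18 bp

The PvuII site (CAGCTG) starts at position 81.
PvuII cuts after base 3 of each site, so after position 83.
Linear molecule, 1 cut → 2 fragments:
  1–83 → 83 bp
  84–101 → 18 bp
Sorted largest to smallest: 83, 18 bp.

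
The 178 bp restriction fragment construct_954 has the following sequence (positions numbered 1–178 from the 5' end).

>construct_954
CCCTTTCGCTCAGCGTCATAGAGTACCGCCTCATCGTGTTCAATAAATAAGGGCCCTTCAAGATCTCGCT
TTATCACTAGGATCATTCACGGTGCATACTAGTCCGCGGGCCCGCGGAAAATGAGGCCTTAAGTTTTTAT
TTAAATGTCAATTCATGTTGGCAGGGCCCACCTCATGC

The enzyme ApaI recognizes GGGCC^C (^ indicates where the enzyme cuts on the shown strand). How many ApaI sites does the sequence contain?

3

GGGCCC occurs starting at positions 51, 108, 164.
ApaI cuts at 3 sites.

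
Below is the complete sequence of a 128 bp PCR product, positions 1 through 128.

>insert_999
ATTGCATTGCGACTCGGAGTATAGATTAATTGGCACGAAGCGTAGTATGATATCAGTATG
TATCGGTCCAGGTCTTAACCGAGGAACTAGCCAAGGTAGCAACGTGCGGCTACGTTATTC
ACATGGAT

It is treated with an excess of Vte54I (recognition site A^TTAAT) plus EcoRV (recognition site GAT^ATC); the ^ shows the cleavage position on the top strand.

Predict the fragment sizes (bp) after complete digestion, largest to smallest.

The Vte54I site (ATTAAT) starts at position 25.
Vte54I cuts after the first base of each site, so after position 25.
The EcoRV site (GATATC) starts at position 49.
EcoRV cuts after base 3 of each site, so after position 51.
Combined cut positions: 25, 51.
Linear molecule, 2 cuts → 3 fragments:
  1–25 → 25 bp
  26–51 → 26 bp
  52–128 → 77 bp
Sorted largest to smallest: 77, 26, 25 bp.

77, 26, 25 bp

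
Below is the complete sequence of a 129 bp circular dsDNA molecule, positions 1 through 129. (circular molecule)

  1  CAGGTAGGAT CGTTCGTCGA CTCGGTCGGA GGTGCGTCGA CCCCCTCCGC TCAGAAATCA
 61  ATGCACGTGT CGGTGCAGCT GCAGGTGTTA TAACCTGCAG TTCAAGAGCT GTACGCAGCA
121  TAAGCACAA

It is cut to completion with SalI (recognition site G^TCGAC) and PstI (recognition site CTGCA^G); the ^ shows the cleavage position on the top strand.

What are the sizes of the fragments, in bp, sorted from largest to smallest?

SalI sites (GTCGAC) start at positions 16, 36.
SalI cuts after the first base of each site, so after positions 16, 36.
PstI sites (CTGCAG) start at positions 79, 95.
PstI cuts after base 5 of each site (before the last base), so after positions 83, 99.
Combined cut positions: 16, 36, 83, 99.
Circular molecule, 4 cuts → 4 fragments:
  17–36 → 20 bp
  37–83 → 47 bp
  84–99 → 16 bp
  100–129 then 1–16 → 30 + 16 = 46 bp
Sorted largest to smallest: 47, 46, 20, 16 bp.

47, 46, 20, 16 bp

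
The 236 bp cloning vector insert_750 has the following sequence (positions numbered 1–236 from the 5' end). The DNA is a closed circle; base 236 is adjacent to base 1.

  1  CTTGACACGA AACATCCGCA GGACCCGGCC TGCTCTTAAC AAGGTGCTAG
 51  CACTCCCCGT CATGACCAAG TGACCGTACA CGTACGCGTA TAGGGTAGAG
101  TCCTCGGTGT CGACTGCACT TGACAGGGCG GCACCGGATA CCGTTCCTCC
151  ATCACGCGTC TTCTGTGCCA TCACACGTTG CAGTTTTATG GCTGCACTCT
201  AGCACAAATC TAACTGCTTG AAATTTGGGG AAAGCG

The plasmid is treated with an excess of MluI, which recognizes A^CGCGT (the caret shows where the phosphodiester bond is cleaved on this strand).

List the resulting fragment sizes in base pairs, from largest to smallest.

166, 70 bp

MluI sites (ACGCGT) start at positions 84, 154.
MluI cuts after the first base of each site, so after positions 84, 154.
Circular molecule, 2 cuts → 2 fragments:
  85–154 → 70 bp
  155–236 then 1–84 → 82 + 84 = 166 bp
Sorted largest to smallest: 166, 70 bp.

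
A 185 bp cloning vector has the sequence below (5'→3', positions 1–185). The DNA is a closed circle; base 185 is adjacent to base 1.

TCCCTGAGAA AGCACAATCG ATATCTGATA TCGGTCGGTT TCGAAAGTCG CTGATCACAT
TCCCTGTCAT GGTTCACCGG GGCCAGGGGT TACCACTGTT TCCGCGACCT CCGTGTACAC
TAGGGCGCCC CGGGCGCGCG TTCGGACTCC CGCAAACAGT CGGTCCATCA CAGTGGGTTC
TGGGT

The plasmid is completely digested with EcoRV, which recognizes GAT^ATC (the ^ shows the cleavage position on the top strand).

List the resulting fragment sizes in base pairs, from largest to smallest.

178, 7 bp

EcoRV sites (GATATC) start at positions 20, 27.
EcoRV cuts after base 3 of each site, so after positions 22, 29.
Circular molecule, 2 cuts → 2 fragments:
  23–29 → 7 bp
  30–185 then 1–22 → 156 + 22 = 178 bp
Sorted largest to smallest: 178, 7 bp.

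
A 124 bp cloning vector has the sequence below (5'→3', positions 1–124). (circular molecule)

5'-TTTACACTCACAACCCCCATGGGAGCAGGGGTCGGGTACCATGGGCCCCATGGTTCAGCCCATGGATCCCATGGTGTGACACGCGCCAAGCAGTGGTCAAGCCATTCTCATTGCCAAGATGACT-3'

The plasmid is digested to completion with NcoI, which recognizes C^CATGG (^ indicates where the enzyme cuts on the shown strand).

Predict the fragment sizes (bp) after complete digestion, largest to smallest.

NcoI sites (CCATGG) start at positions 17, 39, 48, 60, 69.
NcoI cuts after the first base of each site, so after positions 17, 39, 48, 60, 69.
Circular molecule, 5 cuts → 5 fragments:
  18–39 → 22 bp
  40–48 → 9 bp
  49–60 → 12 bp
  61–69 → 9 bp
  70–124 then 1–17 → 55 + 17 = 72 bp
Sorted largest to smallest: 72, 22, 12, 9, 9 bp.

72, 22, 12, 9, 9 bp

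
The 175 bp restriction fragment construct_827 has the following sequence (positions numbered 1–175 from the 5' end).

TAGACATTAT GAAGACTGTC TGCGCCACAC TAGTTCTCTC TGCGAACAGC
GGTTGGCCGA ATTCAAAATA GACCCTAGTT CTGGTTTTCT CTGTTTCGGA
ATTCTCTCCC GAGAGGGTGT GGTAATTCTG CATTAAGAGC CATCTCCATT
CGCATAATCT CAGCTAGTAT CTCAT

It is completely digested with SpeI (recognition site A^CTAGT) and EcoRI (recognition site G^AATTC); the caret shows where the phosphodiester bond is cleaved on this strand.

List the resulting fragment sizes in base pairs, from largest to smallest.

The SpeI site (ACTAGT) starts at position 29.
SpeI cuts after the first base of each site, so after position 29.
EcoRI sites (GAATTC) start at positions 59, 99.
EcoRI cuts after the first base of each site, so after positions 59, 99.
Combined cut positions: 29, 59, 99.
Linear molecule, 3 cuts → 4 fragments:
  1–29 → 29 bp
  30–59 → 30 bp
  60–99 → 40 bp
  100–175 → 76 bp
Sorted largest to smallest: 76, 40, 30, 29 bp.

76, 40, 30, 29 bp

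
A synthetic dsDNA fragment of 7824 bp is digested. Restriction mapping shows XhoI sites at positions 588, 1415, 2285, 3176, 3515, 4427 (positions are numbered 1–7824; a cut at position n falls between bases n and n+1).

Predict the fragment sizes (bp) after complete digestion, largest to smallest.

Linear molecule, 6 cuts → 7 fragments:
  588 − 0 = 588 bp
  1415 − 588 = 827 bp
  2285 − 1415 = 870 bp
  3176 − 2285 = 891 bp
  3515 − 3176 = 339 bp
  4427 − 3515 = 912 bp
  7824 − 4427 = 3397 bp
Sorted largest to smallest: 3397, 912, 891, 870, 827, 588, 339 bp.

3397, 912, 891, 870, 827, 588, 339 bp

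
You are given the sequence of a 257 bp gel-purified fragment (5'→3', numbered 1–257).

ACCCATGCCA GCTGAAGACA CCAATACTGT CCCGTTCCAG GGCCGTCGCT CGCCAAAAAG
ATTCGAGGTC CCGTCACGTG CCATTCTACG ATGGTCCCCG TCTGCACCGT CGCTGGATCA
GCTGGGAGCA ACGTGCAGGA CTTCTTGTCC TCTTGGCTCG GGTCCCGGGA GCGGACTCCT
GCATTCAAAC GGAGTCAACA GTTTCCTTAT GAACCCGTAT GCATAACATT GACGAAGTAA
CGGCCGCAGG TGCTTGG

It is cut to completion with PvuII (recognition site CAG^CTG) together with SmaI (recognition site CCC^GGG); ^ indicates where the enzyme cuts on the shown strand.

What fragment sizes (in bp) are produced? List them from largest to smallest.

PvuII sites (CAGCTG) start at positions 9, 119.
PvuII cuts after base 3 of each site, so after positions 11, 121.
The SmaI site (CCCGGG) starts at position 164.
SmaI cuts after base 3 of each site, so after position 166.
Combined cut positions: 11, 121, 166.
Linear molecule, 3 cuts → 4 fragments:
  1–11 → 11 bp
  12–121 → 110 bp
  122–166 → 45 bp
  167–257 → 91 bp
Sorted largest to smallest: 110, 91, 45, 11 bp.

110, 91, 45, 11 bp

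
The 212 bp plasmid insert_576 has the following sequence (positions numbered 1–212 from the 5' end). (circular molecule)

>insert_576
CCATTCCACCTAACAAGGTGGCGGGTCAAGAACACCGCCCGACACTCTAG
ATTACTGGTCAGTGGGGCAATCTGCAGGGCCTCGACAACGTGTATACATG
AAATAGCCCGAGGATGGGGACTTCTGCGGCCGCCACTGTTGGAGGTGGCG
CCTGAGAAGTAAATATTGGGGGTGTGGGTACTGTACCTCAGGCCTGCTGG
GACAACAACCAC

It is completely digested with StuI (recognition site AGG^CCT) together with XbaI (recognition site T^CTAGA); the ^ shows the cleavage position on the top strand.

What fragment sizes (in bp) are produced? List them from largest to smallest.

The StuI site (AGGCCT) starts at position 190.
StuI cuts after base 3 of each site, so after position 192.
The XbaI site (TCTAGA) starts at position 46.
XbaI cuts after the first base of each site, so after position 46.
Combined cut positions: 46, 192.
Circular molecule, 2 cuts → 2 fragments:
  47–192 → 146 bp
  193–212 then 1–46 → 20 + 46 = 66 bp
Sorted largest to smallest: 146, 66 bp.

146, 66 bp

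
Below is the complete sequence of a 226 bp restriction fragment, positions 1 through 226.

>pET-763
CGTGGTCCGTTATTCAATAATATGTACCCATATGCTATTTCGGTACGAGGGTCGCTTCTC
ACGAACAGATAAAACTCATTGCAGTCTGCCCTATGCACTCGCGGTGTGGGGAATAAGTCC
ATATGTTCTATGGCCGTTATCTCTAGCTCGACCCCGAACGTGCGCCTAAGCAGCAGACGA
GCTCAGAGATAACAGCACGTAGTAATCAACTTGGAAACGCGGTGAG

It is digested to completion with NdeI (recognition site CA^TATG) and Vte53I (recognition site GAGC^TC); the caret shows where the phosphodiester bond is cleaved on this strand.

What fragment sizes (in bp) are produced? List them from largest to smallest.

NdeI sites (CATATG) start at positions 29, 120.
NdeI cuts after base 2 of each site, so after positions 30, 121.
The Vte53I site (GAGCTC) starts at position 179.
Vte53I cuts after base 4 of each site, so after position 182.
Combined cut positions: 30, 121, 182.
Linear molecule, 3 cuts → 4 fragments:
  1–30 → 30 bp
  31–121 → 91 bp
  122–182 → 61 bp
  183–226 → 44 bp
Sorted largest to smallest: 91, 61, 44, 30 bp.

91, 61, 44, 30 bp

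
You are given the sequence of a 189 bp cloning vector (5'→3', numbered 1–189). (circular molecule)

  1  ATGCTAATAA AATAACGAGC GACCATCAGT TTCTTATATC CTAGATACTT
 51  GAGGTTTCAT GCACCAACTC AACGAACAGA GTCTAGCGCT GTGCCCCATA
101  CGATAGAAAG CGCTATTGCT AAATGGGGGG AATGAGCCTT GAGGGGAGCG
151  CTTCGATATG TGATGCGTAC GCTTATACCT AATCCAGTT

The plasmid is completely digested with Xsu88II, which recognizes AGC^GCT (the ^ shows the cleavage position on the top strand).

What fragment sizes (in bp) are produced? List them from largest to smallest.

Xsu88II sites (AGCGCT) start at positions 85, 109, 147.
Xsu88II cuts after base 3 of each site, so after positions 87, 111, 149.
Circular molecule, 3 cuts → 3 fragments:
  88–111 → 24 bp
  112–149 → 38 bp
  150–189 then 1–87 → 40 + 87 = 127 bp
Sorted largest to smallest: 127, 38, 24 bp.

127, 38, 24 bp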